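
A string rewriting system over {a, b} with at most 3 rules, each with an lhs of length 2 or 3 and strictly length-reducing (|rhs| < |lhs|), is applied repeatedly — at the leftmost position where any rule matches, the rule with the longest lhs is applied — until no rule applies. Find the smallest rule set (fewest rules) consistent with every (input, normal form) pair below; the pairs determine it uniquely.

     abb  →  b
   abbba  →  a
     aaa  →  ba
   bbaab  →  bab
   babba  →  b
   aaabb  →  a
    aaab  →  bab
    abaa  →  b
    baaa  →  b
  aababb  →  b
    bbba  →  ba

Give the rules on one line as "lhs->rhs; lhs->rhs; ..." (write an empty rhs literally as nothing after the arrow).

  | abb => aa => b
  | abbba => aaaa => baa => bb => a
  | aaa => ba
  | bbaab => aaab => bab

aa->b; bb->a; bbb->aa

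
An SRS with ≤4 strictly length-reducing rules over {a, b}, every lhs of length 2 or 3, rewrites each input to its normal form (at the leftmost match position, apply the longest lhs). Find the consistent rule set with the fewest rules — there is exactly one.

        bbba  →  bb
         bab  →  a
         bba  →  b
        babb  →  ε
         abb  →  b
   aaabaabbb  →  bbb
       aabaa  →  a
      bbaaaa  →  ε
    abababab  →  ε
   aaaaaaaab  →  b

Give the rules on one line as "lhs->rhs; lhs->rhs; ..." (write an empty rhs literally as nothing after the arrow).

  | bbba => bb
  | bab => a
  | bba => b
  | babb => ab => ε

aa->; ab->; ba->; bab->a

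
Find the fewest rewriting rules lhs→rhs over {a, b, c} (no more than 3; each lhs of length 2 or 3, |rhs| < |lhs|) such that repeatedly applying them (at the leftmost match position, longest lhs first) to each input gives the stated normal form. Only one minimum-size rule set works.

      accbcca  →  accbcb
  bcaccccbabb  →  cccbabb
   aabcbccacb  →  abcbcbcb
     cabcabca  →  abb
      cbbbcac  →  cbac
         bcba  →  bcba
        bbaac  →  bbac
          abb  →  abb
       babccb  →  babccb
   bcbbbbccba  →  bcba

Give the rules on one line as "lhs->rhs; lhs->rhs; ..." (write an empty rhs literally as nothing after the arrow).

  | accbcca => accbcb
  | bcaccccbabb => bbccccbabb => cccbabb
  | aabcbccacb => abcbccacb => abcbcbcb
  | cabcabca => bbcabca => abca => abb

aa->a; bbc->; ca->b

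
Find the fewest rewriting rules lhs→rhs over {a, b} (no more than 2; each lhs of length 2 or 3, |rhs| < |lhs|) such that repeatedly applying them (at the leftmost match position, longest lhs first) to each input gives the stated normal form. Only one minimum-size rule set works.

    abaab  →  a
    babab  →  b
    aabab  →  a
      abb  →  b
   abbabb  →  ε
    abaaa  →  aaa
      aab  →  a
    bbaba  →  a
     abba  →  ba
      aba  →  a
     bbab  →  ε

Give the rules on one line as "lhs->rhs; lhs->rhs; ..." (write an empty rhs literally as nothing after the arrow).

  | abaab => aab => a
  | babab => bab => b
  | aabab => aab => a
  | abb => b

ab->; bb->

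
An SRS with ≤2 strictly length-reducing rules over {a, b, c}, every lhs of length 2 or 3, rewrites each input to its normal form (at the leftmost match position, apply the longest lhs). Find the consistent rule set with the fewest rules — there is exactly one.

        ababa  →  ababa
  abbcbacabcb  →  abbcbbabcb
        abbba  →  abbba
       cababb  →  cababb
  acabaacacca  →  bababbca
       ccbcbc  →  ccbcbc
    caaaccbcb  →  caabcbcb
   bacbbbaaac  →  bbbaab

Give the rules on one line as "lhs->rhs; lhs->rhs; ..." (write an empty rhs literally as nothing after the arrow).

ac->b; acb->

  | ababa
  | abbcbacabcb => abbcbbabcb
  | abbba
  | cababb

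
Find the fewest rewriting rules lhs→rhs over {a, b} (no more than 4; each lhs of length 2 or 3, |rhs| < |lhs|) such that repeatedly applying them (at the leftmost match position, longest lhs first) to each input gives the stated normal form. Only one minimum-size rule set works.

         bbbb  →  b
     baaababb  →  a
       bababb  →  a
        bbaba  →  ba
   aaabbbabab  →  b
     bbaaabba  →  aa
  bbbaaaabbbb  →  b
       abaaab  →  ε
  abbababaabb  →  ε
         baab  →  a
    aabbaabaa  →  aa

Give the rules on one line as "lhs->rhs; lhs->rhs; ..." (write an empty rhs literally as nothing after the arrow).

  | bbbb => abb => b
  | baaababb => bababb => babb => bb => a
  | bababb => babb => bb => a
  | bbaba => aaba => ba

aab->b; ab->; bb->a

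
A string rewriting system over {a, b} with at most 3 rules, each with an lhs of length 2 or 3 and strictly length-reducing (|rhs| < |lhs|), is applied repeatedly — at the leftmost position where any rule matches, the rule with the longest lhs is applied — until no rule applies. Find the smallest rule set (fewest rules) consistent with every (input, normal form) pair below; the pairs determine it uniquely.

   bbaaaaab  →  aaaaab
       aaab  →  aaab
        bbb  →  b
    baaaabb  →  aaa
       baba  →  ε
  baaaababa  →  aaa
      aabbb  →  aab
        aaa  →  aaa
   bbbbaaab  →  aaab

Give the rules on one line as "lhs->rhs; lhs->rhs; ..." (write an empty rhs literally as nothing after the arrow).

ba->; bb->

  | bbaaaaab => aaaaab
  | aaab
  | bbb => b
  | baaaabb => aaabb => aaa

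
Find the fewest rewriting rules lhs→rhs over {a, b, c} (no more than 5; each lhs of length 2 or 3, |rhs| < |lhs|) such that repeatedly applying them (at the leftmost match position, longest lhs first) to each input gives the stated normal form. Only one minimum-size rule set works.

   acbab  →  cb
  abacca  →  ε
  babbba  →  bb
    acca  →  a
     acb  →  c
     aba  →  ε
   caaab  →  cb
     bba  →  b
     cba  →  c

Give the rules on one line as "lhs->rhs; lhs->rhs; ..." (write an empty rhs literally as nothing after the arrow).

ab->b; acb->c; ba->; cca->

  | acbab => cab => cb
  | abacca => bacca => cca => ε
  | babbba => bbba => bb
  | acca => a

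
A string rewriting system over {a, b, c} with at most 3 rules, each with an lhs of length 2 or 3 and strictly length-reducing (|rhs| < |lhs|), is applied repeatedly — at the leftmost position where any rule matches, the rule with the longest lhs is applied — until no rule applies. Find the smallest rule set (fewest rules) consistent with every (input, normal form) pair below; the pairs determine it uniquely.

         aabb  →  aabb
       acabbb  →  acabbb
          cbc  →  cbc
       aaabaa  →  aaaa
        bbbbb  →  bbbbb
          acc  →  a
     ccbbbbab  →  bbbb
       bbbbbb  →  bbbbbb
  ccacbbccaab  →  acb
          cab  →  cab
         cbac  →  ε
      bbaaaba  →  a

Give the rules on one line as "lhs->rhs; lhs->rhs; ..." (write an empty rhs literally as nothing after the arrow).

  | aabb
  | acabbb
  | cbc
  | aaabaa => aaaa

ba->; cc->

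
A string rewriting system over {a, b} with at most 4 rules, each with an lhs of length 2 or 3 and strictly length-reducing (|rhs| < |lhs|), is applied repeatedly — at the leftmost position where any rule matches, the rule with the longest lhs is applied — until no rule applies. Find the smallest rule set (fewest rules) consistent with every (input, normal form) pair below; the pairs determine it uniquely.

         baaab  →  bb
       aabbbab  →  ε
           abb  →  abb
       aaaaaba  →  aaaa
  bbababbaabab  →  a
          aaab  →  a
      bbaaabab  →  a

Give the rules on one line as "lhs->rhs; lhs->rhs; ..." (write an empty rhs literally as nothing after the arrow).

aab->; ba->b; bba->aa

  | baaab => baab => bab => bb
  | aabbbab => bbab => aab => ε
  | abb
  | aaaaaba => aaaa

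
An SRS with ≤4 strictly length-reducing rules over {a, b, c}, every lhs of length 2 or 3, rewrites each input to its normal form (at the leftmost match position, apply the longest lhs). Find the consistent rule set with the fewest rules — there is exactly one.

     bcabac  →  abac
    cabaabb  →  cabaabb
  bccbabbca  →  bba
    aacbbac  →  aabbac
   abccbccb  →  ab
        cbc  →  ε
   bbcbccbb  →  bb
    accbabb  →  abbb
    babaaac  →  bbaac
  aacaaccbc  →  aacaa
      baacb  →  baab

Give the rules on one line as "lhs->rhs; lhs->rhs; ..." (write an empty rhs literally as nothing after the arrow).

  | bcabac => abac
  | cabaabb
  | bccbabbca => cbabbca => babbca => bbbca => bba
  | aacbbac => aabbac

aaa->aa; bab->bb; bc->; cb->b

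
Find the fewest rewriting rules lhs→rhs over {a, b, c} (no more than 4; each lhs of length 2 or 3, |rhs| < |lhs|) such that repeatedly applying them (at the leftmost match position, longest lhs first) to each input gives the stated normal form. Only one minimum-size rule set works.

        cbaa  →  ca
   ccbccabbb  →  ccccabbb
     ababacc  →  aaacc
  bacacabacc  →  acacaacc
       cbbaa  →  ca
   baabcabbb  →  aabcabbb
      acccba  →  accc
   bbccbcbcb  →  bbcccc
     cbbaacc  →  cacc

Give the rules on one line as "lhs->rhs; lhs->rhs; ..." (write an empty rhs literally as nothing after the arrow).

ba->a; cb->c; cba->c

  | cbaa => ca
  | ccbccabbb => ccccabbb
  | ababacc => aabacc => aaacc
  | bacacabacc => acacabacc => acacaacc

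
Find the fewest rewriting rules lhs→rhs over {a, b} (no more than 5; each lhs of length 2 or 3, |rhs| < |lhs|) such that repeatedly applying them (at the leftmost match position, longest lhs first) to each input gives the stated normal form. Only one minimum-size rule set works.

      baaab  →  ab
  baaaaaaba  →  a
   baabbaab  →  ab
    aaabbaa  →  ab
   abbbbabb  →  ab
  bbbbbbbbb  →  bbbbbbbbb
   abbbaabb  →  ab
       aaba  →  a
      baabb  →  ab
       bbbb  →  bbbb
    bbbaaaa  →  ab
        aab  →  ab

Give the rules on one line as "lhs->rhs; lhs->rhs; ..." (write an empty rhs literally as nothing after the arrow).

aa->a; abb->ab; ba->a; baa->ab

  | baaab => abab => aab => ab
  | baaaaaaba => abaaaaba => aabaaba => abaaba => aabba => abba => aba => aa => a
  | baabbaab => abbbaab => abbaab => abaab => aabb => abb => ab
  | aaabbaa => aabbaa => abbaa => abaa => aab => ab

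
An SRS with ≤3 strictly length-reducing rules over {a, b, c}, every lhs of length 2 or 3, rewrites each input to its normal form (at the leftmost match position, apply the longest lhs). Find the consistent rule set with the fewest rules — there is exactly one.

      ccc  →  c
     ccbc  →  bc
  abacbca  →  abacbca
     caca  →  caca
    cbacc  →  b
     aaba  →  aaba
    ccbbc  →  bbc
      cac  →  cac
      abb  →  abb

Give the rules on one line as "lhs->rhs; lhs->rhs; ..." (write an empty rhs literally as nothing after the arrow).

  | ccc => c
  | ccbc => bc
  | abacbca
  | caca

cba->b; cc->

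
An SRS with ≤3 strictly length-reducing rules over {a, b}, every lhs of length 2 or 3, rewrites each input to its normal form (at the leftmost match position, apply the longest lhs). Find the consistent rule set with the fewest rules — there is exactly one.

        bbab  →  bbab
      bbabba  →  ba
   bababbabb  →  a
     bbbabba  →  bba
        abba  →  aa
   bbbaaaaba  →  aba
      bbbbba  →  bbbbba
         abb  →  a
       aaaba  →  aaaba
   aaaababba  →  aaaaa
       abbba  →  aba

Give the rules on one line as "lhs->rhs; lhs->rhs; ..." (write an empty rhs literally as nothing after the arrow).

abb->a; baa->a

  | bbab
  | bbabba => bbaa => ba
  | bababbabb => babaabb => baabb => abb => a
  | bbbabba => bbbaa => bba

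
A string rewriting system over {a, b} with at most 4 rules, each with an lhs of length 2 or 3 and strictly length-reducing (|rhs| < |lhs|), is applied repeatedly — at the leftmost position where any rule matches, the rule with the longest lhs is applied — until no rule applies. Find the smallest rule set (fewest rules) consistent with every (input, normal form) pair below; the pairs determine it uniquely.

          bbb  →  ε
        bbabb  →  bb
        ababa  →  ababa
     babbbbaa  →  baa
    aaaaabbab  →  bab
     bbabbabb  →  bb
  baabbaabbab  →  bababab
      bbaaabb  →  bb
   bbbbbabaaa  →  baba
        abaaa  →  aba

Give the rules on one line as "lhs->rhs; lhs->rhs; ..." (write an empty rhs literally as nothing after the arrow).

aaa->a; abb->b; bba->ba; bbb->

  | bbb => ε
  | bbabb => babb => bb
  | ababa
  | babbbbaa => bbbbaa => baa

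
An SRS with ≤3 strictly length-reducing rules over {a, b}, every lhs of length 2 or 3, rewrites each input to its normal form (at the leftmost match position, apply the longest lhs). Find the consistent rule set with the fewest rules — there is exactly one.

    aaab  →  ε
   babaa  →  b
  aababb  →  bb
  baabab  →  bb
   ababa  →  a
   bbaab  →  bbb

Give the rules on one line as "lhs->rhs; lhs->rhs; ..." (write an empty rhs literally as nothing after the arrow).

  | aaab => ab => ε
  | babaa => baa => b
  | aababb => babb => bb
  | baabab => bbab => bb

aa->; ab->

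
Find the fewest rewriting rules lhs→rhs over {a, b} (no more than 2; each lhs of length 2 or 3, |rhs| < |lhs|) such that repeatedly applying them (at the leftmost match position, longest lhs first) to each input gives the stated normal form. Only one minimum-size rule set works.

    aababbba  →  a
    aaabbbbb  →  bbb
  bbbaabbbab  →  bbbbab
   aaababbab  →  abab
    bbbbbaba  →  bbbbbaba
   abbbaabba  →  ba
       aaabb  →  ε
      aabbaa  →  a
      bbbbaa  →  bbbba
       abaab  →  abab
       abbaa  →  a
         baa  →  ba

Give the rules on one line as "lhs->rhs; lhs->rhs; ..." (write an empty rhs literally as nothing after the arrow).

aa->a; abb->

  | aababbba => ababbba => abba => a
  | aaabbbbb => aabbbbb => abbbbb => bbb
  | bbbaabbbab => bbbabbbab => bbbbab
  | aaababbab => aababbab => ababbab => abab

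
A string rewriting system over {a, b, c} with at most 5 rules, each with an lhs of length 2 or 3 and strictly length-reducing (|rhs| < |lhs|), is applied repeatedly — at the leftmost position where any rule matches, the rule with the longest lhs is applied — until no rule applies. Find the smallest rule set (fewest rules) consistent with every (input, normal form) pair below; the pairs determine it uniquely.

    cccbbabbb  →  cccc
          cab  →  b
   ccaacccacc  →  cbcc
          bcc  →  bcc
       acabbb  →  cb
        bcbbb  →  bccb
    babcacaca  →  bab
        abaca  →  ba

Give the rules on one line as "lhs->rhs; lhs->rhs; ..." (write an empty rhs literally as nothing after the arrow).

  | cccbbabbb => ccccabbb => ccbbbb => cccbb => cccc
  | cab => b
  | ccaacccacc => bacccacc => bbccacc => cccacc => cbcc
  | bcc

ac->b; bb->c; ca->; cca->b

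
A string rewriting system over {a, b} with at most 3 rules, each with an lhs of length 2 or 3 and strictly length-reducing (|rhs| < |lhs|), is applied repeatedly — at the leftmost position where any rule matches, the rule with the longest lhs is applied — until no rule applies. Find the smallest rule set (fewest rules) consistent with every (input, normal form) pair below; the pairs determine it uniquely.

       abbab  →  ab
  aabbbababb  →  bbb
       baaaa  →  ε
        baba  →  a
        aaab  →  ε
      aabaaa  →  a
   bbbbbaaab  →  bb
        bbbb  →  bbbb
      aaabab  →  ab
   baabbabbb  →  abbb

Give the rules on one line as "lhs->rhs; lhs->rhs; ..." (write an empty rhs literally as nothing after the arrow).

aa->b; ba->; bab->

  | abbab => ab
  | aabbbababb => bbbbababb => bbbabb => bbb
  | baaaa => aaa => ba => ε
  | baba => a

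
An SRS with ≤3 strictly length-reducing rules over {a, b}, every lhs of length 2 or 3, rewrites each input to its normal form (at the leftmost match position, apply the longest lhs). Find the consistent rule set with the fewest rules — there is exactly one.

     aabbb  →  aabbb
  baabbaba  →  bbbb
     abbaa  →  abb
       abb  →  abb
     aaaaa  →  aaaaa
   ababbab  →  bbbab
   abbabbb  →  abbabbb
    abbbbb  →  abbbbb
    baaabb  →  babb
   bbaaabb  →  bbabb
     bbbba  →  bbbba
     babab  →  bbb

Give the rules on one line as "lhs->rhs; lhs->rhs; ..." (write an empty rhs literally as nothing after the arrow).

aba->b; baa->b

  | aabbb
  | baabbaba => bbbaba => bbbb
  | abbaa => abb
  | abb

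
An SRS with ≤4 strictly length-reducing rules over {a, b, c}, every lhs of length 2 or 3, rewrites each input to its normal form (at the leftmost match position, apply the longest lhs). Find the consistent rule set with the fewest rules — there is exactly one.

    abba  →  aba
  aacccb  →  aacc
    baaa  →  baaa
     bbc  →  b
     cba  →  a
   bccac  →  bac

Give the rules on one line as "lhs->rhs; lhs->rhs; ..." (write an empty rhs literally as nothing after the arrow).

bb->b; bc->b; cb->

  | abba => aba
  | aacccb => aacc
  | baaa
  | bbc => bc => b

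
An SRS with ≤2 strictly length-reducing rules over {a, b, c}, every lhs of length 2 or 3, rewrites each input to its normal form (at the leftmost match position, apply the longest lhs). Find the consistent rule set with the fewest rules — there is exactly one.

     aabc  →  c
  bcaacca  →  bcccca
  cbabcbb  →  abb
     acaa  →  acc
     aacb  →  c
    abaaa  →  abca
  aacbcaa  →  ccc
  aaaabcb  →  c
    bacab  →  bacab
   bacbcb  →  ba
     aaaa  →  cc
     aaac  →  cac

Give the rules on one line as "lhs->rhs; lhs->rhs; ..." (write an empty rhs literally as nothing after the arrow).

aa->c; cb->

  | aabc => cbc => c
  | bcaacca => bcccca
  | cbabcbb => abcbb => abb
  | acaa => acc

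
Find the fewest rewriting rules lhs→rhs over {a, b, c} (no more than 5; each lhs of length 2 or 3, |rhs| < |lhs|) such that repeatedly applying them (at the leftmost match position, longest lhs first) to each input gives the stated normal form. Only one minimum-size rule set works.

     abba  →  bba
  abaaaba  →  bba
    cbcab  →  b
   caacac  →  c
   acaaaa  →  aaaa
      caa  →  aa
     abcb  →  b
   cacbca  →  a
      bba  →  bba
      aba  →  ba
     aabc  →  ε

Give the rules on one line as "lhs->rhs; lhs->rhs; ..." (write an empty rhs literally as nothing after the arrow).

  | abba => bba
  | abaaaba => baaaba => baaba => baba => bba
  | cbcab => cab => ab => b
  | caacac => aacac => acac => cac => ac => c

ab->b; ac->c; bc->; ca->a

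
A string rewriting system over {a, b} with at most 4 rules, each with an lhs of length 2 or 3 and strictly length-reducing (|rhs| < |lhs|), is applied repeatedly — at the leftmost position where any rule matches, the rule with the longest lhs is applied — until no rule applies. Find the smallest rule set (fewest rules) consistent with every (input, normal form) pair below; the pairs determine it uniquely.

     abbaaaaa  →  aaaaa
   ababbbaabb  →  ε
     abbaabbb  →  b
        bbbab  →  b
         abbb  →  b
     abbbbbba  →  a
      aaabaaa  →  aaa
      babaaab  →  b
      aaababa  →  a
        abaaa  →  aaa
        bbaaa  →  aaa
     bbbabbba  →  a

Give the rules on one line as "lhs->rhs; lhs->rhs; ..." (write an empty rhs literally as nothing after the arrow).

  | abbaaaaa => bbaaaaa => aaaaa
  | ababbbaabb => babbbaabb => abbbaabb => bbbaabb => baabb => aabb => abb => bb => ε
  | abbaabbb => bbaabbb => aabbb => abbb => bbb => b
  | bbbab => bab => ab => b

ab->b; ba->a; bb->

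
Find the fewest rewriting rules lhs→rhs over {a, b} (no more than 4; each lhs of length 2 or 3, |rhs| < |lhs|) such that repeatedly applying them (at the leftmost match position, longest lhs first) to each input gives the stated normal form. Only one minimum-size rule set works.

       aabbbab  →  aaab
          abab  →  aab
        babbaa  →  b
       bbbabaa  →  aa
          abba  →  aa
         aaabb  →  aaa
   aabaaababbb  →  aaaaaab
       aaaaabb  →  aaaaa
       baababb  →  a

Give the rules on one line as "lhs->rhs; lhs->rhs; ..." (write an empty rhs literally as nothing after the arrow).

  | aabbbab => aabab => aaab
  | abab => aab
  | babbaa => bbbaa => baa => ba => b
  | bbbabaa => babaa => bbaa => aa

aba->aa; ba->b; bb->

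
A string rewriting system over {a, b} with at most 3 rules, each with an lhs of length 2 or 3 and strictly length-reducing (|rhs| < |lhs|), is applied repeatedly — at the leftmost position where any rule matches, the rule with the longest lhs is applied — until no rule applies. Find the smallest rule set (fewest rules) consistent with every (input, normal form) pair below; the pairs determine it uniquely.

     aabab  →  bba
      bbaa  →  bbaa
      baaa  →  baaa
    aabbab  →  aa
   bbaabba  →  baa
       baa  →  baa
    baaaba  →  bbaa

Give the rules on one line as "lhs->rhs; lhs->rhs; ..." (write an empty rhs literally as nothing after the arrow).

aab->ba; ab->b; bbb->aa

  | aabab => baab => bba
  | bbaa
  | baaa
  | aabbab => babab => bbab => bbb => aa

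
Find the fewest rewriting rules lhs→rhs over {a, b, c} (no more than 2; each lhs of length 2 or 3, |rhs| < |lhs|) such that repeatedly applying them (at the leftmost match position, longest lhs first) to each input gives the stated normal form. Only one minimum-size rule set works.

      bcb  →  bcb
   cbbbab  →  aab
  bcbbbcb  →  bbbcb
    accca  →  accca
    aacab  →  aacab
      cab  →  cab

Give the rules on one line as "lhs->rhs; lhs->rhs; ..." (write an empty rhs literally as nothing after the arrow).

  | bcb
  | cbbbab => bbab => aab
  | bcbbbcb => bbbcb
  | accca

bba->aa; cbb->b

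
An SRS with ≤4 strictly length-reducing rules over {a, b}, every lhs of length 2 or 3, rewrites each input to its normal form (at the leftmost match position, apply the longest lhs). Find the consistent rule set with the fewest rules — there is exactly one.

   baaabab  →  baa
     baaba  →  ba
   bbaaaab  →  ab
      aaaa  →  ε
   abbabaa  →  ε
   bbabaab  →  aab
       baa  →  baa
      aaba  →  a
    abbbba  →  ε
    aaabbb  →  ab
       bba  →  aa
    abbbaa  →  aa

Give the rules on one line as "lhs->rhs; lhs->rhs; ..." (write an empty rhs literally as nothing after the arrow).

  | baaabab => babbab => baaab => babb => baa
  | baaba => ba
  | bbaaaab => aaaaab => abaab => ab
  | aaaa => aba => ε

aaa->ab; aba->; bb->a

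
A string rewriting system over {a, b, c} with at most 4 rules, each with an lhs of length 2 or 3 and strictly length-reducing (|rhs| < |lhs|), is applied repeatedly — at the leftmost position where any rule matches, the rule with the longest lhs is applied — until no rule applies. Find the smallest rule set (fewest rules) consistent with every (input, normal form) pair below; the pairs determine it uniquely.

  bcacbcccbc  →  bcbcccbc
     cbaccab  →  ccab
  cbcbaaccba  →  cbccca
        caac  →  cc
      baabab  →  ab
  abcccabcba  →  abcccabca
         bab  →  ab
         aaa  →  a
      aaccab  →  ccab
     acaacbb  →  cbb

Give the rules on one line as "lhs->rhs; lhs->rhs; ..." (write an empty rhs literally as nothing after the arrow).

aa->; ac->; ba->a

  | bcacbcccbc => bcbcccbc
  | cbaccab => caccab => ccab
  | cbcbaaccba => cbcaaccba => cbcccba => cbccca
  | caac => cc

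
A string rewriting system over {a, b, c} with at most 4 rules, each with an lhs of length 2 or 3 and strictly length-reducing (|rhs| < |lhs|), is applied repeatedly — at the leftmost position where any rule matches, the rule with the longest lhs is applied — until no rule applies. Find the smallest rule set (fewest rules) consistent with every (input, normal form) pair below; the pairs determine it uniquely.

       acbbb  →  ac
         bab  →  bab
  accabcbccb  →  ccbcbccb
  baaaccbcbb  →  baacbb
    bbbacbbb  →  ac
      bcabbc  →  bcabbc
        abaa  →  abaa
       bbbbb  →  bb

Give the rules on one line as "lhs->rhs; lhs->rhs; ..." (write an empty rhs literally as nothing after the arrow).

  | acbbb => ac
  | bab
  | accabcbccb => bbabcbccb => ccbcbccb
  | baaaccbcbb => baabbbcbb => baacbb

acc->bb; bba->cc; bbb->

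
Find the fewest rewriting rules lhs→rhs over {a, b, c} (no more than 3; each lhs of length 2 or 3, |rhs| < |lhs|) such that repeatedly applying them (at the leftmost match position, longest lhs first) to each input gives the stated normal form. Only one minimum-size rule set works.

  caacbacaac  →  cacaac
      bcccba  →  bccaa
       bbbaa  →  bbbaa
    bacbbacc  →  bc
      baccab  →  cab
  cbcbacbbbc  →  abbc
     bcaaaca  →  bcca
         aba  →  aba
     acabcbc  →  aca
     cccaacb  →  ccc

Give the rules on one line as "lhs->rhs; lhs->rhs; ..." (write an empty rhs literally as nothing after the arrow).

  | caacbacaac => caaaacaac => cacaac
  | bcccba => bccaa
  | bbbaa
  | bacbbacc => bbacc => bc

aaa->; bac->; cb->a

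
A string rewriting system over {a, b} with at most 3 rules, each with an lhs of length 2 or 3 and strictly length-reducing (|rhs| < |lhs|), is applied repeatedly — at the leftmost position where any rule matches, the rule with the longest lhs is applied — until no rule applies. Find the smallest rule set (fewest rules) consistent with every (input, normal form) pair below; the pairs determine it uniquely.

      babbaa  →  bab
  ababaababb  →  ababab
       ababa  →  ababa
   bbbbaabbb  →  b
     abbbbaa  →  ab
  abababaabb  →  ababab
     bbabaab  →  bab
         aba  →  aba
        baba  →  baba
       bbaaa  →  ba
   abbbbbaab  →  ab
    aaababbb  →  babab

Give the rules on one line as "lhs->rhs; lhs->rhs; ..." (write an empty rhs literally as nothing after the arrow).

  | babbaa => babaa => babb => bab
  | ababaababb => ababbbabb => ababbabb => abababb => ababab
  | ababa
  | bbbbaabbb => bbbaabbb => bbaabbb => baabbb => bbbbb => bbbb => bbb => bb => b

aa->b; bb->b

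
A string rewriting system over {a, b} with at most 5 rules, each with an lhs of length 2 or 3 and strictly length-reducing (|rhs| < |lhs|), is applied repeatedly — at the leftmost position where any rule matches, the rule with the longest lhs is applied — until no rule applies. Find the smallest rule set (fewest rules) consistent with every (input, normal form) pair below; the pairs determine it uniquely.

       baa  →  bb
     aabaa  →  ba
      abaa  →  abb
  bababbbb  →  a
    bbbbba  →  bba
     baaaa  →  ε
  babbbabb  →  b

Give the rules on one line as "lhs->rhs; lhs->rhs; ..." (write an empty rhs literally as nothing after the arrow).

  | baa => bb
  | aabaa => aaa => ba
  | abaa => abb
  | bababbbb => aabbbb => abbb => a

aa->b; aab->a; bab->a; bbb->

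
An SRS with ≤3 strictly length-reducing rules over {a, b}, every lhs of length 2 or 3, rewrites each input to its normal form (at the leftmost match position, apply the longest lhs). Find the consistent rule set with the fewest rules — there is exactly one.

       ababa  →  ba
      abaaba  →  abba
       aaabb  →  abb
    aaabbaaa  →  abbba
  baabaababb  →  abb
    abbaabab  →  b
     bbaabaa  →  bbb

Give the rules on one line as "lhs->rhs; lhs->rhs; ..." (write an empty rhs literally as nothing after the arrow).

  | ababa => aaba => ba
  | abaaba => abba
  | aaabb => babb => abb
  | aaabbaaa => babbaaa => abbaaa => abbba

aa->; aaa->ba; bab->ab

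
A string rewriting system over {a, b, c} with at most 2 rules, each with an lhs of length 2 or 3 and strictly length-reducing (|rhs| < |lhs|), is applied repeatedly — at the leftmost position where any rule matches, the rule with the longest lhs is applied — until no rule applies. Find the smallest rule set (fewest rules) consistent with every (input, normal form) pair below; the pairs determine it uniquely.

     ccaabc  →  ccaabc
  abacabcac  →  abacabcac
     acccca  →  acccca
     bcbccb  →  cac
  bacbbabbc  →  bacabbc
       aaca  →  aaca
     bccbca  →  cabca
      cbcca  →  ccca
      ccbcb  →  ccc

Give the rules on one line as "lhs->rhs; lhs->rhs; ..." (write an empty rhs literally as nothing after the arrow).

bcc->ca; cb->c

  | ccaabc
  | abacabcac
  | acccca
  | bcbccb => bcccb => cacb => cac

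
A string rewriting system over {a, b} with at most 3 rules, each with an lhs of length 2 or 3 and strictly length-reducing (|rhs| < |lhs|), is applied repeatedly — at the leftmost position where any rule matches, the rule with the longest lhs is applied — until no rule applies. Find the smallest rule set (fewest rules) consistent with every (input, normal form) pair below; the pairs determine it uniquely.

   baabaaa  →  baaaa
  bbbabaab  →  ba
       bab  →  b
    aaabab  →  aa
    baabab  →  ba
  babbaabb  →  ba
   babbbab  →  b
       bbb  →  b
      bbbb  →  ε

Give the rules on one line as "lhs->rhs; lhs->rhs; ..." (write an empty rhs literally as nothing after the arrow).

  | baabaaa => baaaa
  | bbbabaab => babaab => baab => ba
  | bab => b
  | aaabab => aaab => aa

ab->; abb->ab; bb->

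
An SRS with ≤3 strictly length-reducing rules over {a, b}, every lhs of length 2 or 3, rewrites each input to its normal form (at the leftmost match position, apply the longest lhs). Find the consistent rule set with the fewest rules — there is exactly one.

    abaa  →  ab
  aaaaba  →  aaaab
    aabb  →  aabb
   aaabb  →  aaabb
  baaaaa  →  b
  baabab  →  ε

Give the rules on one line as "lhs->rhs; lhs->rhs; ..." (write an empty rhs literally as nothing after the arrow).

  | abaa => aba => ab
  | aaaaba => aaaab
  | aabb
  | aaabb

ba->b; bbb->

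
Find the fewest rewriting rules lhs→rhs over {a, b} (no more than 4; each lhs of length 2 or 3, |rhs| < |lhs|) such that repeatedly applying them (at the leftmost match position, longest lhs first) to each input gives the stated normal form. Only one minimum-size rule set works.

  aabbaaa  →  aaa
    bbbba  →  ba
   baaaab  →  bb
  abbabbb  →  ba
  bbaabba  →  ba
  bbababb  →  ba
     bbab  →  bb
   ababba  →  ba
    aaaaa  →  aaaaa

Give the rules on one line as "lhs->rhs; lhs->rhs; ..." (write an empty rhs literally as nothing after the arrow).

ab->; baa->b; bbb->ba

  | aabbaaa => abaaa => aaa
  | bbbba => baba => ba
  | baaaab => baab => bb
  | abbabbb => babbb => bbb => ba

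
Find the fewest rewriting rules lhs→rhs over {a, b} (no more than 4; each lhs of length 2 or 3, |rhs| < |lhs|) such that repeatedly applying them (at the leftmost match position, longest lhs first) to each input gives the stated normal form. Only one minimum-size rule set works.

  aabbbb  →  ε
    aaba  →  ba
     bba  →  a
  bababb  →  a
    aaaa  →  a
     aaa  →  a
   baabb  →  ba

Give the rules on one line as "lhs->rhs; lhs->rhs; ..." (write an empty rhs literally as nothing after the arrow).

  | aabbbb => babbb => bbb => ab => ε
  | aaba => baa => ba
  | bba => aa => a
  | bababb => babb => bb => a

aa->a; aab->ba; ab->; bb->a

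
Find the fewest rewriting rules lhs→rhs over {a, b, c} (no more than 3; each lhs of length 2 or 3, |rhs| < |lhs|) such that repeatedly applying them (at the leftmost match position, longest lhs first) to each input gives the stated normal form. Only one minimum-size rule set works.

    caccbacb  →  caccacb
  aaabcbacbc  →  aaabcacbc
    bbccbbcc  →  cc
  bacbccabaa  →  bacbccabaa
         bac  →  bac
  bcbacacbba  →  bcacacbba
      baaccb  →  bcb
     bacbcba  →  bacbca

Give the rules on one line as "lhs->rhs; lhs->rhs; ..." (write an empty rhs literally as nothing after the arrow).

  | caccbacb => caccacb
  | aaabcbacbc => aaabcacbc
  | bbccbbcc => cbbcc => cc
  | bacbccabaa

aac->; bbc->; cba->ca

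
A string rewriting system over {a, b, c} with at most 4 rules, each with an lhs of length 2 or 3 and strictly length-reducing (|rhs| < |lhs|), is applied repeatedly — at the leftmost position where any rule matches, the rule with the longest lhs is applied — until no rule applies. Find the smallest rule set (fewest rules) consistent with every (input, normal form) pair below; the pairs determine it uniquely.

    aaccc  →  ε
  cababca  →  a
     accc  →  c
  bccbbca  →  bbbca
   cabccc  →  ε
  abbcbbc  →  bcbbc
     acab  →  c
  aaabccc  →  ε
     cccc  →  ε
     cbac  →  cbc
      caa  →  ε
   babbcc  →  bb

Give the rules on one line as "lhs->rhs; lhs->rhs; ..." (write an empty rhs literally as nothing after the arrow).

  | aaccc => cccc => cc => ε
  | cababca => cabca => cca => a
  | accc => ccc => c
  | bccbbca => bbbca

aa->c; ab->; ac->c; cc->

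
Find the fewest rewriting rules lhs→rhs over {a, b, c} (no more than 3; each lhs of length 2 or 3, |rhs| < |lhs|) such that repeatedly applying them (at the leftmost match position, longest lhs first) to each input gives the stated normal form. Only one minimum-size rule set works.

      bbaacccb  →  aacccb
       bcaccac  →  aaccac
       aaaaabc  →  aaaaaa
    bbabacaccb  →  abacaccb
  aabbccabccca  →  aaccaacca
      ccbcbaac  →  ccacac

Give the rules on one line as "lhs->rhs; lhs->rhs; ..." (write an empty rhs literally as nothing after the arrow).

  | bbaacccb => aacccb
  | bcaccac => aaccac
  | aaaaabc => aaaaaa
  | bbabacaccb => abacaccb

baa->ca; bb->; bc->a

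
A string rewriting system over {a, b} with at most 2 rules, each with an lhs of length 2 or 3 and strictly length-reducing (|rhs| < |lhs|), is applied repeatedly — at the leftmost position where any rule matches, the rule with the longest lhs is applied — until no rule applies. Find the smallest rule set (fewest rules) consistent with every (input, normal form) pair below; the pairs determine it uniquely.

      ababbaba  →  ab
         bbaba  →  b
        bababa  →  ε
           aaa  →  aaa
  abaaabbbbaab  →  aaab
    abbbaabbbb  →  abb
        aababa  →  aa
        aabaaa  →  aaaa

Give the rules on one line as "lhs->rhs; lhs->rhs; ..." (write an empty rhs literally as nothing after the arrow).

ba->; bbb->bb

  | ababbaba => abbaba => abba => ab
  | bbaba => bba => b
  | bababa => baba => ba => ε
  | aaa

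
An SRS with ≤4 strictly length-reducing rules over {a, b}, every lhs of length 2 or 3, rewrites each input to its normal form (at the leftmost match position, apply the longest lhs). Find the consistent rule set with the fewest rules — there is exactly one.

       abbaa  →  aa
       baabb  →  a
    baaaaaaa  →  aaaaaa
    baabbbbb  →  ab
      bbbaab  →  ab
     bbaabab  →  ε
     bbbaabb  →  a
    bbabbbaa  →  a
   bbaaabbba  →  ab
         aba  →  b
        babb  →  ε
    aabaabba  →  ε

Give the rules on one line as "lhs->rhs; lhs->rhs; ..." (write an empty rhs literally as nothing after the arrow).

aba->b; ba->; bb->; bba->

  | abbaa => aa
  | baabb => abb => a
  | baaaaaaa => aaaaaa
  | baabbbbb => abbbbb => abbb => ab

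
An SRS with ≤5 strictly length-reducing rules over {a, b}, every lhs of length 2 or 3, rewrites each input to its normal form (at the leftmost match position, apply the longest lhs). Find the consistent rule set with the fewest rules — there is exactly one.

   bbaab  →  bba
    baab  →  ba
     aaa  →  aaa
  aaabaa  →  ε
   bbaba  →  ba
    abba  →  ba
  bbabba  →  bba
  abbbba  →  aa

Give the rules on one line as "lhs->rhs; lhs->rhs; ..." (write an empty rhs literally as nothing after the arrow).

  | bbaab => bba
  | baab => ba
  | aaa
  | aaabaa => aaba => ab => ε

ab->; aba->b; bab->; bbb->a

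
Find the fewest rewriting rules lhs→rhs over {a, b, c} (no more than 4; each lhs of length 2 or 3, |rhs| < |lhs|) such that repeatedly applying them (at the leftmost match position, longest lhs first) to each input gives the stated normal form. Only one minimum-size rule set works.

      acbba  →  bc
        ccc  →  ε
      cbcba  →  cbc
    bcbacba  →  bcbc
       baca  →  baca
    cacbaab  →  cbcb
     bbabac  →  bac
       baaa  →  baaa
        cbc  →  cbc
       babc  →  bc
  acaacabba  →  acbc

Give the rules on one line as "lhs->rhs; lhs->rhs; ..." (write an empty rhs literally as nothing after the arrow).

  | acbba => acba => abc => bc
  | ccc => ε
  | cbcba => cbbc => cbc
  | bcbacba => bbccba => bccba => bcbc

ab->b; bb->b; cba->bc; ccc->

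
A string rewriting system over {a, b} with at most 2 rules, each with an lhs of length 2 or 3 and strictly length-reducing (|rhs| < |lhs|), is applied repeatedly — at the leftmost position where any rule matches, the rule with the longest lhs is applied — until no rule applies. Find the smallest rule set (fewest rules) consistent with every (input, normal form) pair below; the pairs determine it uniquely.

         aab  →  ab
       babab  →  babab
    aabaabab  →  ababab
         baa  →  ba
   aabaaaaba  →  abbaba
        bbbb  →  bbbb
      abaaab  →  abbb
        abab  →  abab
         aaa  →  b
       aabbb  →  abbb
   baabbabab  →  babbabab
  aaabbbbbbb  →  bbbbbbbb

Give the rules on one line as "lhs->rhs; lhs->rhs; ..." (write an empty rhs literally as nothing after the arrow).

  | aab => ab
  | babab
  | aabaabab => abaabab => ababab
  | baa => ba

aa->a; aaa->b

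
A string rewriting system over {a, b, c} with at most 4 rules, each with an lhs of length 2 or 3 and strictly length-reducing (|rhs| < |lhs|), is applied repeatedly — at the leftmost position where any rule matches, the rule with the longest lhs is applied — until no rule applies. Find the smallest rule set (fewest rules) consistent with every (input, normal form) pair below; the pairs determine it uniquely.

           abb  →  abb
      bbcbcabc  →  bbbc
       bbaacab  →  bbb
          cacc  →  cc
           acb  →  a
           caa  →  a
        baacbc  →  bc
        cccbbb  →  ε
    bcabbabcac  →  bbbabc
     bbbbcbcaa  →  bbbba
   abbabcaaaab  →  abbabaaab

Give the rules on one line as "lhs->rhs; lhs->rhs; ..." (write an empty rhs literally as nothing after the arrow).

  | abb
  | bbcbcabc => bbcabc => bbbc
  | bbaacab => bbcab => bbb
  | cacc => cc

aac->c; ca->; cb->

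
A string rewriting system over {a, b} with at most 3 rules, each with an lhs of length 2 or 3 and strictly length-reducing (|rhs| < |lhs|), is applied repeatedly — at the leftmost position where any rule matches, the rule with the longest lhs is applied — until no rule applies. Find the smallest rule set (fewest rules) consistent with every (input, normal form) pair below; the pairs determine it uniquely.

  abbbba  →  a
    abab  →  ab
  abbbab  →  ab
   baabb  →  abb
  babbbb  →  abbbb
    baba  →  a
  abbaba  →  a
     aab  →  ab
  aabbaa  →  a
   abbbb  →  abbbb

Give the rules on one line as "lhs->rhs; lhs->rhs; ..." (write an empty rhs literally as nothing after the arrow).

aa->a; ba->a

  | abbbba => abbba => abba => aba => aa => a
  | abab => aab => ab
  | abbbab => abbab => abab => aab => ab
  | baabb => aabb => abb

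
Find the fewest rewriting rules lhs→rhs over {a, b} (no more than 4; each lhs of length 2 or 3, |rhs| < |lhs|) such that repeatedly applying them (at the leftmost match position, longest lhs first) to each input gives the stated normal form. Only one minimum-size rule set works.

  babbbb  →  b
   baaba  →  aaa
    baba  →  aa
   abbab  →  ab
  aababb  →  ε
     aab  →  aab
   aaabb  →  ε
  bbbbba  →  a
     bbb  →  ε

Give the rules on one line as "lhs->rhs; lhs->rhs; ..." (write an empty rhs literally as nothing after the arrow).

  | babbbb => abbbb => bbbb => b
  | baaba => aaba => aaa
  | baba => aba => aa
  | abbab => bbab => ab

abb->bb; ba->a; bb->; bbb->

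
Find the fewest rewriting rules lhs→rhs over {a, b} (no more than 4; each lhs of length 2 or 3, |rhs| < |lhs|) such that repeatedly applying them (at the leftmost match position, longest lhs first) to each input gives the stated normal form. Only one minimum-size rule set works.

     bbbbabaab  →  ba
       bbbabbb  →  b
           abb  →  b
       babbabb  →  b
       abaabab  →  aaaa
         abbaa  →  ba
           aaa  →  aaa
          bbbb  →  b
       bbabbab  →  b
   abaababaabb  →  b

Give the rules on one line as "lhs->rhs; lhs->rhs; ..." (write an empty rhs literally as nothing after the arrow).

  | bbbbabaab => bbbabaab => bbabaab => bbaab => bab => ba
  | bbbabbb => bbabbb => bbbb => bbb => bb => b
  | abb => bb => b
  | babbabb => bbbabb => bbabb => bbb => bb => b

ab->a; abb->bb; bb->b; bba->b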